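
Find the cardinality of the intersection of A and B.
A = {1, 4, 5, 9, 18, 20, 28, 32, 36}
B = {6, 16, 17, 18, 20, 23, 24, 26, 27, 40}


Set A = {1, 4, 5, 9, 18, 20, 28, 32, 36}
Set B = {6, 16, 17, 18, 20, 23, 24, 26, 27, 40}
A ∩ B = {18, 20}
|A ∩ B| = 2

2


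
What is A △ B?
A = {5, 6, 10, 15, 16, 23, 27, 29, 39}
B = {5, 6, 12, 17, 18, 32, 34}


Set A = {5, 6, 10, 15, 16, 23, 27, 29, 39}
Set B = {5, 6, 12, 17, 18, 32, 34}
A △ B = (A \ B) ∪ (B \ A)
Elements in A but not B: {10, 15, 16, 23, 27, 29, 39}
Elements in B but not A: {12, 17, 18, 32, 34}
A △ B = {10, 12, 15, 16, 17, 18, 23, 27, 29, 32, 34, 39}

{10, 12, 15, 16, 17, 18, 23, 27, 29, 32, 34, 39}


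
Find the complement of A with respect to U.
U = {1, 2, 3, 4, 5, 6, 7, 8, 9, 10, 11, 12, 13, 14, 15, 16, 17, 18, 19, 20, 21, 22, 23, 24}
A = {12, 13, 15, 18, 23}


Universal set U = {1, 2, 3, 4, 5, 6, 7, 8, 9, 10, 11, 12, 13, 14, 15, 16, 17, 18, 19, 20, 21, 22, 23, 24}
Set A = {12, 13, 15, 18, 23}
A' = U \ A = elements in U but not in A
Checking each element of U:
1 (not in A, include), 2 (not in A, include), 3 (not in A, include), 4 (not in A, include), 5 (not in A, include), 6 (not in A, include), 7 (not in A, include), 8 (not in A, include), 9 (not in A, include), 10 (not in A, include), 11 (not in A, include), 12 (in A, exclude), 13 (in A, exclude), 14 (not in A, include), 15 (in A, exclude), 16 (not in A, include), 17 (not in A, include), 18 (in A, exclude), 19 (not in A, include), 20 (not in A, include), 21 (not in A, include), 22 (not in A, include), 23 (in A, exclude), 24 (not in A, include)
A' = {1, 2, 3, 4, 5, 6, 7, 8, 9, 10, 11, 14, 16, 17, 19, 20, 21, 22, 24}

{1, 2, 3, 4, 5, 6, 7, 8, 9, 10, 11, 14, 16, 17, 19, 20, 21, 22, 24}


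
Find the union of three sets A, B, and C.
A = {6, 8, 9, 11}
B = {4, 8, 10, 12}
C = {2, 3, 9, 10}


Set A = {6, 8, 9, 11}
Set B = {4, 8, 10, 12}
Set C = {2, 3, 9, 10}
First, A ∪ B = {4, 6, 8, 9, 10, 11, 12}
Then, (A ∪ B) ∪ C = {2, 3, 4, 6, 8, 9, 10, 11, 12}

{2, 3, 4, 6, 8, 9, 10, 11, 12}


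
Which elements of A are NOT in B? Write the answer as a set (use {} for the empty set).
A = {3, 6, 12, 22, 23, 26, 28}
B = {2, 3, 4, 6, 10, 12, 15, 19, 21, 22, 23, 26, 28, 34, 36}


Set A = {3, 6, 12, 22, 23, 26, 28}
Set B = {2, 3, 4, 6, 10, 12, 15, 19, 21, 22, 23, 26, 28, 34, 36}
Check each element of A against B:
3 ∈ B, 6 ∈ B, 12 ∈ B, 22 ∈ B, 23 ∈ B, 26 ∈ B, 28 ∈ B
Elements of A not in B: {}

{}


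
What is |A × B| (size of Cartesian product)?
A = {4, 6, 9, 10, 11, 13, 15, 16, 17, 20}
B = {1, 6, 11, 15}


Set A = {4, 6, 9, 10, 11, 13, 15, 16, 17, 20} has 10 elements.
Set B = {1, 6, 11, 15} has 4 elements.
|A × B| = |A| × |B| = 10 × 4 = 40

40


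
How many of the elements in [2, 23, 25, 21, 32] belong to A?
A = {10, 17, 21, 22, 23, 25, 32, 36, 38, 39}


Set A = {10, 17, 21, 22, 23, 25, 32, 36, 38, 39}
Candidates: [2, 23, 25, 21, 32]
Check each candidate:
2 ∉ A, 23 ∈ A, 25 ∈ A, 21 ∈ A, 32 ∈ A
Count of candidates in A: 4

4


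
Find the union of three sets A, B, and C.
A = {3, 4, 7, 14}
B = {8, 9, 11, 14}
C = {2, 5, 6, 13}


Set A = {3, 4, 7, 14}
Set B = {8, 9, 11, 14}
Set C = {2, 5, 6, 13}
First, A ∪ B = {3, 4, 7, 8, 9, 11, 14}
Then, (A ∪ B) ∪ C = {2, 3, 4, 5, 6, 7, 8, 9, 11, 13, 14}

{2, 3, 4, 5, 6, 7, 8, 9, 11, 13, 14}


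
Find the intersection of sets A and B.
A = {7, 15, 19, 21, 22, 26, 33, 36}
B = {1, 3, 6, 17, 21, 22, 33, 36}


Set A = {7, 15, 19, 21, 22, 26, 33, 36}
Set B = {1, 3, 6, 17, 21, 22, 33, 36}
A ∩ B includes only elements in both sets.
Check each element of A against B:
7 ✗, 15 ✗, 19 ✗, 21 ✓, 22 ✓, 26 ✗, 33 ✓, 36 ✓
A ∩ B = {21, 22, 33, 36}

{21, 22, 33, 36}


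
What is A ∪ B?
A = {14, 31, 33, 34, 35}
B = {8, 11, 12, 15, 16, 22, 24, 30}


Set A = {14, 31, 33, 34, 35}
Set B = {8, 11, 12, 15, 16, 22, 24, 30}
A ∪ B includes all elements in either set.
Elements from A: {14, 31, 33, 34, 35}
Elements from B not already included: {8, 11, 12, 15, 16, 22, 24, 30}
A ∪ B = {8, 11, 12, 14, 15, 16, 22, 24, 30, 31, 33, 34, 35}

{8, 11, 12, 14, 15, 16, 22, 24, 30, 31, 33, 34, 35}


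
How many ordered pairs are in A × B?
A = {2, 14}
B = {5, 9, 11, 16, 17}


Set A = {2, 14} has 2 elements.
Set B = {5, 9, 11, 16, 17} has 5 elements.
|A × B| = |A| × |B| = 2 × 5 = 10

10


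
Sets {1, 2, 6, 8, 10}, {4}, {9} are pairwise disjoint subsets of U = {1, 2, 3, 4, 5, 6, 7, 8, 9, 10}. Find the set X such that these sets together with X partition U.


U = {1, 2, 3, 4, 5, 6, 7, 8, 9, 10}
Shown blocks: {1, 2, 6, 8, 10}, {4}, {9}
A partition's blocks are pairwise disjoint and cover U, so the missing block = U \ (union of shown blocks).
Union of shown blocks: {1, 2, 4, 6, 8, 9, 10}
Missing block = U \ (union) = {3, 5, 7}

{3, 5, 7}


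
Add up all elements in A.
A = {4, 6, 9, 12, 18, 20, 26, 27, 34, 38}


Set A = {4, 6, 9, 12, 18, 20, 26, 27, 34, 38}
Sum = 4 + 6 + 9 + 12 + 18 + 20 + 26 + 27 + 34 + 38 = 194

194


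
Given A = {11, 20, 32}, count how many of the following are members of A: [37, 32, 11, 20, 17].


Set A = {11, 20, 32}
Candidates: [37, 32, 11, 20, 17]
Check each candidate:
37 ∉ A, 32 ∈ A, 11 ∈ A, 20 ∈ A, 17 ∉ A
Count of candidates in A: 3

3


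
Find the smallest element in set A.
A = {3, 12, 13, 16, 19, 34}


Set A = {3, 12, 13, 16, 19, 34}
Elements in ascending order: 3, 12, 13, 16, 19, 34
The smallest element is 3.

3


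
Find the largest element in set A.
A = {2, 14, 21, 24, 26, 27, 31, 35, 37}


Set A = {2, 14, 21, 24, 26, 27, 31, 35, 37}
Elements in ascending order: 2, 14, 21, 24, 26, 27, 31, 35, 37
The largest element is 37.

37


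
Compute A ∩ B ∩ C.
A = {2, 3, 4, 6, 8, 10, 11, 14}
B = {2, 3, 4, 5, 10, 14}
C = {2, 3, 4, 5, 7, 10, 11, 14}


Set A = {2, 3, 4, 6, 8, 10, 11, 14}
Set B = {2, 3, 4, 5, 10, 14}
Set C = {2, 3, 4, 5, 7, 10, 11, 14}
First, A ∩ B = {2, 3, 4, 10, 14}
Then, (A ∩ B) ∩ C = {2, 3, 4, 10, 14}

{2, 3, 4, 10, 14}


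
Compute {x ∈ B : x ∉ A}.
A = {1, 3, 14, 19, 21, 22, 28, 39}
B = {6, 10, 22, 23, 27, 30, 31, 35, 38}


Set A = {1, 3, 14, 19, 21, 22, 28, 39}
Set B = {6, 10, 22, 23, 27, 30, 31, 35, 38}
Check each element of B against A:
6 ∉ A (include), 10 ∉ A (include), 22 ∈ A, 23 ∉ A (include), 27 ∉ A (include), 30 ∉ A (include), 31 ∉ A (include), 35 ∉ A (include), 38 ∉ A (include)
Elements of B not in A: {6, 10, 23, 27, 30, 31, 35, 38}

{6, 10, 23, 27, 30, 31, 35, 38}


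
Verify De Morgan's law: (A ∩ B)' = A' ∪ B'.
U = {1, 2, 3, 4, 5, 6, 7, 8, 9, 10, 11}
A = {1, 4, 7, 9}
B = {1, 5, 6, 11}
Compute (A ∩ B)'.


U = {1, 2, 3, 4, 5, 6, 7, 8, 9, 10, 11}
A = {1, 4, 7, 9}, B = {1, 5, 6, 11}
A ∩ B = {1}
(A ∩ B)' = U \ (A ∩ B) = {2, 3, 4, 5, 6, 7, 8, 9, 10, 11}
Verification via A' ∪ B': A' = {2, 3, 5, 6, 8, 10, 11}, B' = {2, 3, 4, 7, 8, 9, 10}
A' ∪ B' = {2, 3, 4, 5, 6, 7, 8, 9, 10, 11} ✓

{2, 3, 4, 5, 6, 7, 8, 9, 10, 11}


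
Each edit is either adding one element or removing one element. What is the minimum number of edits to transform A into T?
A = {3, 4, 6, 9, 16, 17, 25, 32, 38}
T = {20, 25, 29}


Set A = {3, 4, 6, 9, 16, 17, 25, 32, 38}
Set T = {20, 25, 29}
Elements to remove from A (in A, not in T): {3, 4, 6, 9, 16, 17, 32, 38} → 8 removals
Elements to add to A (in T, not in A): {20, 29} → 2 additions
Total edits = 8 + 2 = 10

10


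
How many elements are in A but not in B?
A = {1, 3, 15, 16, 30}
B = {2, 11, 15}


Set A = {1, 3, 15, 16, 30}
Set B = {2, 11, 15}
A \ B = {1, 3, 16, 30}
|A \ B| = 4

4


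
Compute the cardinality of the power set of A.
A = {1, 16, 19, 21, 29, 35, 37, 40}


Set A = {1, 16, 19, 21, 29, 35, 37, 40}
|A| = 8
The power set P(A) contains all subsets of A.
|P(A)| = 2^|A| = 2^8 = 256

256


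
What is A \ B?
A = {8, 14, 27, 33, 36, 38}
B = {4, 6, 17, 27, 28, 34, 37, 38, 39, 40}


Set A = {8, 14, 27, 33, 36, 38}
Set B = {4, 6, 17, 27, 28, 34, 37, 38, 39, 40}
A \ B includes elements in A that are not in B.
Check each element of A:
8 (not in B, keep), 14 (not in B, keep), 27 (in B, remove), 33 (not in B, keep), 36 (not in B, keep), 38 (in B, remove)
A \ B = {8, 14, 33, 36}

{8, 14, 33, 36}


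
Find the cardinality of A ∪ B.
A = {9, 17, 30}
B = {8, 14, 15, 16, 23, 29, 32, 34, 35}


Set A = {9, 17, 30}, |A| = 3
Set B = {8, 14, 15, 16, 23, 29, 32, 34, 35}, |B| = 9
A ∩ B = {}, |A ∩ B| = 0
|A ∪ B| = |A| + |B| - |A ∩ B| = 3 + 9 - 0 = 12

12


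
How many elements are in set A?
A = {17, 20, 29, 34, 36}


Set A = {17, 20, 29, 34, 36}
Listing elements: 17, 20, 29, 34, 36
Counting: 5 elements
|A| = 5

5


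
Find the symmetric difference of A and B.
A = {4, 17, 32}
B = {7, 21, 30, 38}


Set A = {4, 17, 32}
Set B = {7, 21, 30, 38}
A △ B = (A \ B) ∪ (B \ A)
Elements in A but not B: {4, 17, 32}
Elements in B but not A: {7, 21, 30, 38}
A △ B = {4, 7, 17, 21, 30, 32, 38}

{4, 7, 17, 21, 30, 32, 38}


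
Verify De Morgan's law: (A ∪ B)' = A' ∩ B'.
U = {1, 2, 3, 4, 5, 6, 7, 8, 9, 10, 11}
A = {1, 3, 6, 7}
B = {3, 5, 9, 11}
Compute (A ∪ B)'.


U = {1, 2, 3, 4, 5, 6, 7, 8, 9, 10, 11}
A = {1, 3, 6, 7}, B = {3, 5, 9, 11}
A ∪ B = {1, 3, 5, 6, 7, 9, 11}
(A ∪ B)' = U \ (A ∪ B) = {2, 4, 8, 10}
Verification via A' ∩ B': A' = {2, 4, 5, 8, 9, 10, 11}, B' = {1, 2, 4, 6, 7, 8, 10}
A' ∩ B' = {2, 4, 8, 10} ✓

{2, 4, 8, 10}


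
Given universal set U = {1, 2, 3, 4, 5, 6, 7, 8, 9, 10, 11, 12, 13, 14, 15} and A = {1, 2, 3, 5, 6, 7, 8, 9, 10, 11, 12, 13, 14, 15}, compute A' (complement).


Universal set U = {1, 2, 3, 4, 5, 6, 7, 8, 9, 10, 11, 12, 13, 14, 15}
Set A = {1, 2, 3, 5, 6, 7, 8, 9, 10, 11, 12, 13, 14, 15}
A' = U \ A = elements in U but not in A
Checking each element of U:
1 (in A, exclude), 2 (in A, exclude), 3 (in A, exclude), 4 (not in A, include), 5 (in A, exclude), 6 (in A, exclude), 7 (in A, exclude), 8 (in A, exclude), 9 (in A, exclude), 10 (in A, exclude), 11 (in A, exclude), 12 (in A, exclude), 13 (in A, exclude), 14 (in A, exclude), 15 (in A, exclude)
A' = {4}

{4}


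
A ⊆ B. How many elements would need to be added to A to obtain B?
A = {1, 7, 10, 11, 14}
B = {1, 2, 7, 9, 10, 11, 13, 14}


Set A = {1, 7, 10, 11, 14}, |A| = 5
Set B = {1, 2, 7, 9, 10, 11, 13, 14}, |B| = 8
Since A ⊆ B: B \ A = {2, 9, 13}
|B| - |A| = 8 - 5 = 3

3


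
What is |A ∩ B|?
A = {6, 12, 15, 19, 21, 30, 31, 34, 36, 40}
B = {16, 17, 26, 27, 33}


Set A = {6, 12, 15, 19, 21, 30, 31, 34, 36, 40}
Set B = {16, 17, 26, 27, 33}
A ∩ B = {}
|A ∩ B| = 0

0


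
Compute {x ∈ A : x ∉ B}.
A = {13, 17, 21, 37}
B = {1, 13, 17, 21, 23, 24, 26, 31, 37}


Set A = {13, 17, 21, 37}
Set B = {1, 13, 17, 21, 23, 24, 26, 31, 37}
Check each element of A against B:
13 ∈ B, 17 ∈ B, 21 ∈ B, 37 ∈ B
Elements of A not in B: {}

{}


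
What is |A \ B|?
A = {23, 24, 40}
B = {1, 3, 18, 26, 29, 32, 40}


Set A = {23, 24, 40}
Set B = {1, 3, 18, 26, 29, 32, 40}
A \ B = {23, 24}
|A \ B| = 2

2


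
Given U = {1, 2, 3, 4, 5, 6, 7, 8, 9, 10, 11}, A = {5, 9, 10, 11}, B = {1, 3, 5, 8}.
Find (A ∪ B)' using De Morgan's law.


U = {1, 2, 3, 4, 5, 6, 7, 8, 9, 10, 11}
A = {5, 9, 10, 11}, B = {1, 3, 5, 8}
A ∪ B = {1, 3, 5, 8, 9, 10, 11}
(A ∪ B)' = U \ (A ∪ B) = {2, 4, 6, 7}
Verification via A' ∩ B': A' = {1, 2, 3, 4, 6, 7, 8}, B' = {2, 4, 6, 7, 9, 10, 11}
A' ∩ B' = {2, 4, 6, 7} ✓

{2, 4, 6, 7}


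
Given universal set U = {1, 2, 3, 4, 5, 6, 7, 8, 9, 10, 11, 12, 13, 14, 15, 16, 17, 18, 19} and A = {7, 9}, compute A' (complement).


Universal set U = {1, 2, 3, 4, 5, 6, 7, 8, 9, 10, 11, 12, 13, 14, 15, 16, 17, 18, 19}
Set A = {7, 9}
A' = U \ A = elements in U but not in A
Checking each element of U:
1 (not in A, include), 2 (not in A, include), 3 (not in A, include), 4 (not in A, include), 5 (not in A, include), 6 (not in A, include), 7 (in A, exclude), 8 (not in A, include), 9 (in A, exclude), 10 (not in A, include), 11 (not in A, include), 12 (not in A, include), 13 (not in A, include), 14 (not in A, include), 15 (not in A, include), 16 (not in A, include), 17 (not in A, include), 18 (not in A, include), 19 (not in A, include)
A' = {1, 2, 3, 4, 5, 6, 8, 10, 11, 12, 13, 14, 15, 16, 17, 18, 19}

{1, 2, 3, 4, 5, 6, 8, 10, 11, 12, 13, 14, 15, 16, 17, 18, 19}


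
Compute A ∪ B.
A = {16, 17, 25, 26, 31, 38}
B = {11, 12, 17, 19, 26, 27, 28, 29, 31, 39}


Set A = {16, 17, 25, 26, 31, 38}
Set B = {11, 12, 17, 19, 26, 27, 28, 29, 31, 39}
A ∪ B includes all elements in either set.
Elements from A: {16, 17, 25, 26, 31, 38}
Elements from B not already included: {11, 12, 19, 27, 28, 29, 39}
A ∪ B = {11, 12, 16, 17, 19, 25, 26, 27, 28, 29, 31, 38, 39}

{11, 12, 16, 17, 19, 25, 26, 27, 28, 29, 31, 38, 39}


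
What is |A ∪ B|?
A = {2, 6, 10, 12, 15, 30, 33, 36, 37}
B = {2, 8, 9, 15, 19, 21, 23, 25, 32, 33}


Set A = {2, 6, 10, 12, 15, 30, 33, 36, 37}, |A| = 9
Set B = {2, 8, 9, 15, 19, 21, 23, 25, 32, 33}, |B| = 10
A ∩ B = {2, 15, 33}, |A ∩ B| = 3
|A ∪ B| = |A| + |B| - |A ∩ B| = 9 + 10 - 3 = 16

16


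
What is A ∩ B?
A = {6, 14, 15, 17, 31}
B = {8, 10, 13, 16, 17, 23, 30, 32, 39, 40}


Set A = {6, 14, 15, 17, 31}
Set B = {8, 10, 13, 16, 17, 23, 30, 32, 39, 40}
A ∩ B includes only elements in both sets.
Check each element of A against B:
6 ✗, 14 ✗, 15 ✗, 17 ✓, 31 ✗
A ∩ B = {17}

{17}


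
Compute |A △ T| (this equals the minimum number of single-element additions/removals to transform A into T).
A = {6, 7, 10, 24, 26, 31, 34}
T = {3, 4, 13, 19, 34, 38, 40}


Set A = {6, 7, 10, 24, 26, 31, 34}
Set T = {3, 4, 13, 19, 34, 38, 40}
Elements to remove from A (in A, not in T): {6, 7, 10, 24, 26, 31} → 6 removals
Elements to add to A (in T, not in A): {3, 4, 13, 19, 38, 40} → 6 additions
Total edits = 6 + 6 = 12

12


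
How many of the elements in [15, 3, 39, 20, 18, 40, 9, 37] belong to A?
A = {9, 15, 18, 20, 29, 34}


Set A = {9, 15, 18, 20, 29, 34}
Candidates: [15, 3, 39, 20, 18, 40, 9, 37]
Check each candidate:
15 ∈ A, 3 ∉ A, 39 ∉ A, 20 ∈ A, 18 ∈ A, 40 ∉ A, 9 ∈ A, 37 ∉ A
Count of candidates in A: 4

4


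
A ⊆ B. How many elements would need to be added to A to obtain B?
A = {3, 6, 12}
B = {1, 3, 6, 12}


Set A = {3, 6, 12}, |A| = 3
Set B = {1, 3, 6, 12}, |B| = 4
Since A ⊆ B: B \ A = {1}
|B| - |A| = 4 - 3 = 1

1


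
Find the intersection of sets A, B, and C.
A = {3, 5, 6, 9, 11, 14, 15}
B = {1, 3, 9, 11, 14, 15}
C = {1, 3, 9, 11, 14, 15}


Set A = {3, 5, 6, 9, 11, 14, 15}
Set B = {1, 3, 9, 11, 14, 15}
Set C = {1, 3, 9, 11, 14, 15}
First, A ∩ B = {3, 9, 11, 14, 15}
Then, (A ∩ B) ∩ C = {3, 9, 11, 14, 15}

{3, 9, 11, 14, 15}


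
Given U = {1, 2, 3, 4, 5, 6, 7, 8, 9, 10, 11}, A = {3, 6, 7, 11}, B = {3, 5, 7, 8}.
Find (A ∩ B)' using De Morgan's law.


U = {1, 2, 3, 4, 5, 6, 7, 8, 9, 10, 11}
A = {3, 6, 7, 11}, B = {3, 5, 7, 8}
A ∩ B = {3, 7}
(A ∩ B)' = U \ (A ∩ B) = {1, 2, 4, 5, 6, 8, 9, 10, 11}
Verification via A' ∪ B': A' = {1, 2, 4, 5, 8, 9, 10}, B' = {1, 2, 4, 6, 9, 10, 11}
A' ∪ B' = {1, 2, 4, 5, 6, 8, 9, 10, 11} ✓

{1, 2, 4, 5, 6, 8, 9, 10, 11}


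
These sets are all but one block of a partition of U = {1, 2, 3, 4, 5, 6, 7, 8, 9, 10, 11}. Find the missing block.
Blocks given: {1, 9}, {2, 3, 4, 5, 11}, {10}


U = {1, 2, 3, 4, 5, 6, 7, 8, 9, 10, 11}
Shown blocks: {1, 9}, {2, 3, 4, 5, 11}, {10}
A partition's blocks are pairwise disjoint and cover U, so the missing block = U \ (union of shown blocks).
Union of shown blocks: {1, 2, 3, 4, 5, 9, 10, 11}
Missing block = U \ (union) = {6, 7, 8}

{6, 7, 8}


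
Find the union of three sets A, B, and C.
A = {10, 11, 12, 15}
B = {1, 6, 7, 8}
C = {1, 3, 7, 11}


Set A = {10, 11, 12, 15}
Set B = {1, 6, 7, 8}
Set C = {1, 3, 7, 11}
First, A ∪ B = {1, 6, 7, 8, 10, 11, 12, 15}
Then, (A ∪ B) ∪ C = {1, 3, 6, 7, 8, 10, 11, 12, 15}

{1, 3, 6, 7, 8, 10, 11, 12, 15}


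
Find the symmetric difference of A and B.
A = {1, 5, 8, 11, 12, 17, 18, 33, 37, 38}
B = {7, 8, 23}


Set A = {1, 5, 8, 11, 12, 17, 18, 33, 37, 38}
Set B = {7, 8, 23}
A △ B = (A \ B) ∪ (B \ A)
Elements in A but not B: {1, 5, 11, 12, 17, 18, 33, 37, 38}
Elements in B but not A: {7, 23}
A △ B = {1, 5, 7, 11, 12, 17, 18, 23, 33, 37, 38}

{1, 5, 7, 11, 12, 17, 18, 23, 33, 37, 38}


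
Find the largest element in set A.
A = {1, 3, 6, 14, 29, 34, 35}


Set A = {1, 3, 6, 14, 29, 34, 35}
Elements in ascending order: 1, 3, 6, 14, 29, 34, 35
The largest element is 35.

35


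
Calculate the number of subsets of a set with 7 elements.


The set has 7 elements.
The power set contains all possible subsets.
|P(A)| = 2^|A| = 2^7 = 128

128


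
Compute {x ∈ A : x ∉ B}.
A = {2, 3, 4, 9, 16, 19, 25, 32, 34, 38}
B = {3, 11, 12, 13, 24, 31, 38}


Set A = {2, 3, 4, 9, 16, 19, 25, 32, 34, 38}
Set B = {3, 11, 12, 13, 24, 31, 38}
Check each element of A against B:
2 ∉ B (include), 3 ∈ B, 4 ∉ B (include), 9 ∉ B (include), 16 ∉ B (include), 19 ∉ B (include), 25 ∉ B (include), 32 ∉ B (include), 34 ∉ B (include), 38 ∈ B
Elements of A not in B: {2, 4, 9, 16, 19, 25, 32, 34}

{2, 4, 9, 16, 19, 25, 32, 34}


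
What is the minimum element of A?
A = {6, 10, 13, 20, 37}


Set A = {6, 10, 13, 20, 37}
Elements in ascending order: 6, 10, 13, 20, 37
The smallest element is 6.

6


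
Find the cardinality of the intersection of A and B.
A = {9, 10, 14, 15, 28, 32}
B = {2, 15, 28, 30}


Set A = {9, 10, 14, 15, 28, 32}
Set B = {2, 15, 28, 30}
A ∩ B = {15, 28}
|A ∩ B| = 2

2


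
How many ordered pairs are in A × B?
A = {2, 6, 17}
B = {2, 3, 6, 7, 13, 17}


Set A = {2, 6, 17} has 3 elements.
Set B = {2, 3, 6, 7, 13, 17} has 6 elements.
|A × B| = |A| × |B| = 3 × 6 = 18

18


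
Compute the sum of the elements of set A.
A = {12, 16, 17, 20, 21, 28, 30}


Set A = {12, 16, 17, 20, 21, 28, 30}
Sum = 12 + 16 + 17 + 20 + 21 + 28 + 30 = 144

144


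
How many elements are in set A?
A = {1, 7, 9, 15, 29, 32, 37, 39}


Set A = {1, 7, 9, 15, 29, 32, 37, 39}
Listing elements: 1, 7, 9, 15, 29, 32, 37, 39
Counting: 8 elements
|A| = 8

8


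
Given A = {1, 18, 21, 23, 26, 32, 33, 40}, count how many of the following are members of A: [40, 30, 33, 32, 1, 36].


Set A = {1, 18, 21, 23, 26, 32, 33, 40}
Candidates: [40, 30, 33, 32, 1, 36]
Check each candidate:
40 ∈ A, 30 ∉ A, 33 ∈ A, 32 ∈ A, 1 ∈ A, 36 ∉ A
Count of candidates in A: 4

4


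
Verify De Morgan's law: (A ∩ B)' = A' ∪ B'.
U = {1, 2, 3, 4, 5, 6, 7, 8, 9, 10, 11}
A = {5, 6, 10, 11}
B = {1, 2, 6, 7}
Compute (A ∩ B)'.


U = {1, 2, 3, 4, 5, 6, 7, 8, 9, 10, 11}
A = {5, 6, 10, 11}, B = {1, 2, 6, 7}
A ∩ B = {6}
(A ∩ B)' = U \ (A ∩ B) = {1, 2, 3, 4, 5, 7, 8, 9, 10, 11}
Verification via A' ∪ B': A' = {1, 2, 3, 4, 7, 8, 9}, B' = {3, 4, 5, 8, 9, 10, 11}
A' ∪ B' = {1, 2, 3, 4, 5, 7, 8, 9, 10, 11} ✓

{1, 2, 3, 4, 5, 7, 8, 9, 10, 11}


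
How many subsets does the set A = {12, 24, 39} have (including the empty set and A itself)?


Set A = {12, 24, 39}
|A| = 3
The power set P(A) contains all subsets of A.
|P(A)| = 2^|A| = 2^3 = 8

8


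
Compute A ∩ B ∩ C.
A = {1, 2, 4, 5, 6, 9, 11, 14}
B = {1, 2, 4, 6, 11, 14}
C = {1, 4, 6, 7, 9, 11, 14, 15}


Set A = {1, 2, 4, 5, 6, 9, 11, 14}
Set B = {1, 2, 4, 6, 11, 14}
Set C = {1, 4, 6, 7, 9, 11, 14, 15}
First, A ∩ B = {1, 2, 4, 6, 11, 14}
Then, (A ∩ B) ∩ C = {1, 4, 6, 11, 14}

{1, 4, 6, 11, 14}


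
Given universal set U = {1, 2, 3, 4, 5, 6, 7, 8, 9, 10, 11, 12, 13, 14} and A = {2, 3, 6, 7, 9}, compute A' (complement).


Universal set U = {1, 2, 3, 4, 5, 6, 7, 8, 9, 10, 11, 12, 13, 14}
Set A = {2, 3, 6, 7, 9}
A' = U \ A = elements in U but not in A
Checking each element of U:
1 (not in A, include), 2 (in A, exclude), 3 (in A, exclude), 4 (not in A, include), 5 (not in A, include), 6 (in A, exclude), 7 (in A, exclude), 8 (not in A, include), 9 (in A, exclude), 10 (not in A, include), 11 (not in A, include), 12 (not in A, include), 13 (not in A, include), 14 (not in A, include)
A' = {1, 4, 5, 8, 10, 11, 12, 13, 14}

{1, 4, 5, 8, 10, 11, 12, 13, 14}


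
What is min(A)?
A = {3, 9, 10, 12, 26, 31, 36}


Set A = {3, 9, 10, 12, 26, 31, 36}
Elements in ascending order: 3, 9, 10, 12, 26, 31, 36
The smallest element is 3.

3


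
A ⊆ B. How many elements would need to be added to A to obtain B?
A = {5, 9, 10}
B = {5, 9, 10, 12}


Set A = {5, 9, 10}, |A| = 3
Set B = {5, 9, 10, 12}, |B| = 4
Since A ⊆ B: B \ A = {12}
|B| - |A| = 4 - 3 = 1

1


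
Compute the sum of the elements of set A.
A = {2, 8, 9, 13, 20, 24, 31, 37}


Set A = {2, 8, 9, 13, 20, 24, 31, 37}
Sum = 2 + 8 + 9 + 13 + 20 + 24 + 31 + 37 = 144

144


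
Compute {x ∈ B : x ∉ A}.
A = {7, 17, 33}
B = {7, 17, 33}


Set A = {7, 17, 33}
Set B = {7, 17, 33}
Check each element of B against A:
7 ∈ A, 17 ∈ A, 33 ∈ A
Elements of B not in A: {}

{}


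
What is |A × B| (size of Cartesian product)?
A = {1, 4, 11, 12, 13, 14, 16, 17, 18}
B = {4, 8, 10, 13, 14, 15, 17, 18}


Set A = {1, 4, 11, 12, 13, 14, 16, 17, 18} has 9 elements.
Set B = {4, 8, 10, 13, 14, 15, 17, 18} has 8 elements.
|A × B| = |A| × |B| = 9 × 8 = 72

72


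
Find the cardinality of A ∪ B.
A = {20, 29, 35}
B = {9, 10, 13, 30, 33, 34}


Set A = {20, 29, 35}, |A| = 3
Set B = {9, 10, 13, 30, 33, 34}, |B| = 6
A ∩ B = {}, |A ∩ B| = 0
|A ∪ B| = |A| + |B| - |A ∩ B| = 3 + 6 - 0 = 9

9


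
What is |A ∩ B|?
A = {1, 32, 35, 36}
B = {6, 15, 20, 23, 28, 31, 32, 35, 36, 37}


Set A = {1, 32, 35, 36}
Set B = {6, 15, 20, 23, 28, 31, 32, 35, 36, 37}
A ∩ B = {32, 35, 36}
|A ∩ B| = 3

3


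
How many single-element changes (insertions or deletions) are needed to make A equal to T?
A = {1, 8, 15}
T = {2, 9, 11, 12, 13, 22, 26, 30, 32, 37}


Set A = {1, 8, 15}
Set T = {2, 9, 11, 12, 13, 22, 26, 30, 32, 37}
Elements to remove from A (in A, not in T): {1, 8, 15} → 3 removals
Elements to add to A (in T, not in A): {2, 9, 11, 12, 13, 22, 26, 30, 32, 37} → 10 additions
Total edits = 3 + 10 = 13

13


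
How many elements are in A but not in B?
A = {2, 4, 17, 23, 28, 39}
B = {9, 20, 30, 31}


Set A = {2, 4, 17, 23, 28, 39}
Set B = {9, 20, 30, 31}
A \ B = {2, 4, 17, 23, 28, 39}
|A \ B| = 6

6


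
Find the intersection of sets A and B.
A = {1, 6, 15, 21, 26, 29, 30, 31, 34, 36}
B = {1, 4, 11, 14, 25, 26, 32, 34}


Set A = {1, 6, 15, 21, 26, 29, 30, 31, 34, 36}
Set B = {1, 4, 11, 14, 25, 26, 32, 34}
A ∩ B includes only elements in both sets.
Check each element of A against B:
1 ✓, 6 ✗, 15 ✗, 21 ✗, 26 ✓, 29 ✗, 30 ✗, 31 ✗, 34 ✓, 36 ✗
A ∩ B = {1, 26, 34}

{1, 26, 34}


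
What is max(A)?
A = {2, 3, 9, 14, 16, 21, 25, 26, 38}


Set A = {2, 3, 9, 14, 16, 21, 25, 26, 38}
Elements in ascending order: 2, 3, 9, 14, 16, 21, 25, 26, 38
The largest element is 38.

38


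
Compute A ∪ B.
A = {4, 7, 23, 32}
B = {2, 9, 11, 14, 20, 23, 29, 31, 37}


Set A = {4, 7, 23, 32}
Set B = {2, 9, 11, 14, 20, 23, 29, 31, 37}
A ∪ B includes all elements in either set.
Elements from A: {4, 7, 23, 32}
Elements from B not already included: {2, 9, 11, 14, 20, 29, 31, 37}
A ∪ B = {2, 4, 7, 9, 11, 14, 20, 23, 29, 31, 32, 37}

{2, 4, 7, 9, 11, 14, 20, 23, 29, 31, 32, 37}


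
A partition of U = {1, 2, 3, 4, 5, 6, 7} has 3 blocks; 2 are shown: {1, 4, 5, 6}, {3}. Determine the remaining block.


U = {1, 2, 3, 4, 5, 6, 7}
Shown blocks: {1, 4, 5, 6}, {3}
A partition's blocks are pairwise disjoint and cover U, so the missing block = U \ (union of shown blocks).
Union of shown blocks: {1, 3, 4, 5, 6}
Missing block = U \ (union) = {2, 7}

{2, 7}


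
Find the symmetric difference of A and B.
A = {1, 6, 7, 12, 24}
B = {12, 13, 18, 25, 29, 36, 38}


Set A = {1, 6, 7, 12, 24}
Set B = {12, 13, 18, 25, 29, 36, 38}
A △ B = (A \ B) ∪ (B \ A)
Elements in A but not B: {1, 6, 7, 24}
Elements in B but not A: {13, 18, 25, 29, 36, 38}
A △ B = {1, 6, 7, 13, 18, 24, 25, 29, 36, 38}

{1, 6, 7, 13, 18, 24, 25, 29, 36, 38}


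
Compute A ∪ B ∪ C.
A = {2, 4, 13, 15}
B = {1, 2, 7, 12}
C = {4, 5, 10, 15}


Set A = {2, 4, 13, 15}
Set B = {1, 2, 7, 12}
Set C = {4, 5, 10, 15}
First, A ∪ B = {1, 2, 4, 7, 12, 13, 15}
Then, (A ∪ B) ∪ C = {1, 2, 4, 5, 7, 10, 12, 13, 15}

{1, 2, 4, 5, 7, 10, 12, 13, 15}


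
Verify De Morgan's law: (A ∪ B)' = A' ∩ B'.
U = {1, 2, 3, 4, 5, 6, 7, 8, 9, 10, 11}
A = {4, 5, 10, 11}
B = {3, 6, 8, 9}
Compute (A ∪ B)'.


U = {1, 2, 3, 4, 5, 6, 7, 8, 9, 10, 11}
A = {4, 5, 10, 11}, B = {3, 6, 8, 9}
A ∪ B = {3, 4, 5, 6, 8, 9, 10, 11}
(A ∪ B)' = U \ (A ∪ B) = {1, 2, 7}
Verification via A' ∩ B': A' = {1, 2, 3, 6, 7, 8, 9}, B' = {1, 2, 4, 5, 7, 10, 11}
A' ∩ B' = {1, 2, 7} ✓

{1, 2, 7}


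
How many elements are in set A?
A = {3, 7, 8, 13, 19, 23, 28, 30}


Set A = {3, 7, 8, 13, 19, 23, 28, 30}
Listing elements: 3, 7, 8, 13, 19, 23, 28, 30
Counting: 8 elements
|A| = 8

8


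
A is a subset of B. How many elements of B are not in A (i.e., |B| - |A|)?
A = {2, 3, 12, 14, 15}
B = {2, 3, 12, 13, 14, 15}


Set A = {2, 3, 12, 14, 15}, |A| = 5
Set B = {2, 3, 12, 13, 14, 15}, |B| = 6
Since A ⊆ B: B \ A = {13}
|B| - |A| = 6 - 5 = 1

1


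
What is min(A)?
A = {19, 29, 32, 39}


Set A = {19, 29, 32, 39}
Elements in ascending order: 19, 29, 32, 39
The smallest element is 19.

19


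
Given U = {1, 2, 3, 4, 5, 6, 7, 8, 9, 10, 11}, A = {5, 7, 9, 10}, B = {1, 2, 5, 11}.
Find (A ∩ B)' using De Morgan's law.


U = {1, 2, 3, 4, 5, 6, 7, 8, 9, 10, 11}
A = {5, 7, 9, 10}, B = {1, 2, 5, 11}
A ∩ B = {5}
(A ∩ B)' = U \ (A ∩ B) = {1, 2, 3, 4, 6, 7, 8, 9, 10, 11}
Verification via A' ∪ B': A' = {1, 2, 3, 4, 6, 8, 11}, B' = {3, 4, 6, 7, 8, 9, 10}
A' ∪ B' = {1, 2, 3, 4, 6, 7, 8, 9, 10, 11} ✓

{1, 2, 3, 4, 6, 7, 8, 9, 10, 11}


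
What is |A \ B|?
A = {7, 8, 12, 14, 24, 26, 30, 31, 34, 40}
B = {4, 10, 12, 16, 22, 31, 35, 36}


Set A = {7, 8, 12, 14, 24, 26, 30, 31, 34, 40}
Set B = {4, 10, 12, 16, 22, 31, 35, 36}
A \ B = {7, 8, 14, 24, 26, 30, 34, 40}
|A \ B| = 8

8


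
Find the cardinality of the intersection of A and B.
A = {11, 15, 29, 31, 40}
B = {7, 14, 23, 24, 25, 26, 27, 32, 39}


Set A = {11, 15, 29, 31, 40}
Set B = {7, 14, 23, 24, 25, 26, 27, 32, 39}
A ∩ B = {}
|A ∩ B| = 0

0


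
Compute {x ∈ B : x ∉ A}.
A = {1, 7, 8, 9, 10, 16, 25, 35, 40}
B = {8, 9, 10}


Set A = {1, 7, 8, 9, 10, 16, 25, 35, 40}
Set B = {8, 9, 10}
Check each element of B against A:
8 ∈ A, 9 ∈ A, 10 ∈ A
Elements of B not in A: {}

{}


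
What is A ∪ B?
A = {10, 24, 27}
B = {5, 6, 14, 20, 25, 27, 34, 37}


Set A = {10, 24, 27}
Set B = {5, 6, 14, 20, 25, 27, 34, 37}
A ∪ B includes all elements in either set.
Elements from A: {10, 24, 27}
Elements from B not already included: {5, 6, 14, 20, 25, 34, 37}
A ∪ B = {5, 6, 10, 14, 20, 24, 25, 27, 34, 37}

{5, 6, 10, 14, 20, 24, 25, 27, 34, 37}


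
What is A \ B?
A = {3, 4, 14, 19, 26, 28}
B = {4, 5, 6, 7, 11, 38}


Set A = {3, 4, 14, 19, 26, 28}
Set B = {4, 5, 6, 7, 11, 38}
A \ B includes elements in A that are not in B.
Check each element of A:
3 (not in B, keep), 4 (in B, remove), 14 (not in B, keep), 19 (not in B, keep), 26 (not in B, keep), 28 (not in B, keep)
A \ B = {3, 14, 19, 26, 28}

{3, 14, 19, 26, 28}


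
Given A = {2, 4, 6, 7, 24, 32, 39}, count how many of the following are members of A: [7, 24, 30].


Set A = {2, 4, 6, 7, 24, 32, 39}
Candidates: [7, 24, 30]
Check each candidate:
7 ∈ A, 24 ∈ A, 30 ∉ A
Count of candidates in A: 2

2


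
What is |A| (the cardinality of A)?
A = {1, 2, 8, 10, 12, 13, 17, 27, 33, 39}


Set A = {1, 2, 8, 10, 12, 13, 17, 27, 33, 39}
Listing elements: 1, 2, 8, 10, 12, 13, 17, 27, 33, 39
Counting: 10 elements
|A| = 10

10


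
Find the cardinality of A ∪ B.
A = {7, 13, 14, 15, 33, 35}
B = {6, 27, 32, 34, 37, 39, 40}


Set A = {7, 13, 14, 15, 33, 35}, |A| = 6
Set B = {6, 27, 32, 34, 37, 39, 40}, |B| = 7
A ∩ B = {}, |A ∩ B| = 0
|A ∪ B| = |A| + |B| - |A ∩ B| = 6 + 7 - 0 = 13

13


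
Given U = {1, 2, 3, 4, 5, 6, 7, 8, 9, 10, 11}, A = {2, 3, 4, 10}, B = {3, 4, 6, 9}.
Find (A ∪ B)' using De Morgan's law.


U = {1, 2, 3, 4, 5, 6, 7, 8, 9, 10, 11}
A = {2, 3, 4, 10}, B = {3, 4, 6, 9}
A ∪ B = {2, 3, 4, 6, 9, 10}
(A ∪ B)' = U \ (A ∪ B) = {1, 5, 7, 8, 11}
Verification via A' ∩ B': A' = {1, 5, 6, 7, 8, 9, 11}, B' = {1, 2, 5, 7, 8, 10, 11}
A' ∩ B' = {1, 5, 7, 8, 11} ✓

{1, 5, 7, 8, 11}


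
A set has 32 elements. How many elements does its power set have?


The set has 32 elements.
The power set contains all possible subsets.
|P(A)| = 2^|A| = 2^32 = 4294967296

4294967296


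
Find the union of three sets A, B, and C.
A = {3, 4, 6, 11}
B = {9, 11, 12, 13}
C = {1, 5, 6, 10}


Set A = {3, 4, 6, 11}
Set B = {9, 11, 12, 13}
Set C = {1, 5, 6, 10}
First, A ∪ B = {3, 4, 6, 9, 11, 12, 13}
Then, (A ∪ B) ∪ C = {1, 3, 4, 5, 6, 9, 10, 11, 12, 13}

{1, 3, 4, 5, 6, 9, 10, 11, 12, 13}


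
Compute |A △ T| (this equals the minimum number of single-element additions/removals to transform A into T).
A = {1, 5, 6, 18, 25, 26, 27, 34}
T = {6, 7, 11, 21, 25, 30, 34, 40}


Set A = {1, 5, 6, 18, 25, 26, 27, 34}
Set T = {6, 7, 11, 21, 25, 30, 34, 40}
Elements to remove from A (in A, not in T): {1, 5, 18, 26, 27} → 5 removals
Elements to add to A (in T, not in A): {7, 11, 21, 30, 40} → 5 additions
Total edits = 5 + 5 = 10

10


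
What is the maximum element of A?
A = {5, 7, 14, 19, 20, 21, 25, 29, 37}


Set A = {5, 7, 14, 19, 20, 21, 25, 29, 37}
Elements in ascending order: 5, 7, 14, 19, 20, 21, 25, 29, 37
The largest element is 37.

37


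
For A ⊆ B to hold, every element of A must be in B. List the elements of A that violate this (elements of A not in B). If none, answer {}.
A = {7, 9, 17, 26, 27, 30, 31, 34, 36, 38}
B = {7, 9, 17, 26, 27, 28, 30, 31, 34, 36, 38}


Set A = {7, 9, 17, 26, 27, 30, 31, 34, 36, 38}
Set B = {7, 9, 17, 26, 27, 28, 30, 31, 34, 36, 38}
Check each element of A against B:
7 ∈ B, 9 ∈ B, 17 ∈ B, 26 ∈ B, 27 ∈ B, 30 ∈ B, 31 ∈ B, 34 ∈ B, 36 ∈ B, 38 ∈ B
Elements of A not in B: {}

{}


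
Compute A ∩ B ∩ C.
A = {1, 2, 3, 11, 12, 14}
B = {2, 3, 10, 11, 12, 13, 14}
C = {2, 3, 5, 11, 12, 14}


Set A = {1, 2, 3, 11, 12, 14}
Set B = {2, 3, 10, 11, 12, 13, 14}
Set C = {2, 3, 5, 11, 12, 14}
First, A ∩ B = {2, 3, 11, 12, 14}
Then, (A ∩ B) ∩ C = {2, 3, 11, 12, 14}

{2, 3, 11, 12, 14}


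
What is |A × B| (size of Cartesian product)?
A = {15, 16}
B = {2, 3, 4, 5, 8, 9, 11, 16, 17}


Set A = {15, 16} has 2 elements.
Set B = {2, 3, 4, 5, 8, 9, 11, 16, 17} has 9 elements.
|A × B| = |A| × |B| = 2 × 9 = 18

18


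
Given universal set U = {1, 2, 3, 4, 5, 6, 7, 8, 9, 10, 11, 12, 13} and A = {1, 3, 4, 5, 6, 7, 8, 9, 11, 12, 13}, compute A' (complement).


Universal set U = {1, 2, 3, 4, 5, 6, 7, 8, 9, 10, 11, 12, 13}
Set A = {1, 3, 4, 5, 6, 7, 8, 9, 11, 12, 13}
A' = U \ A = elements in U but not in A
Checking each element of U:
1 (in A, exclude), 2 (not in A, include), 3 (in A, exclude), 4 (in A, exclude), 5 (in A, exclude), 6 (in A, exclude), 7 (in A, exclude), 8 (in A, exclude), 9 (in A, exclude), 10 (not in A, include), 11 (in A, exclude), 12 (in A, exclude), 13 (in A, exclude)
A' = {2, 10}

{2, 10}


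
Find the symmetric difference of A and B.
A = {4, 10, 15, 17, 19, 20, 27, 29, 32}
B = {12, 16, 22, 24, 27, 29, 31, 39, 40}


Set A = {4, 10, 15, 17, 19, 20, 27, 29, 32}
Set B = {12, 16, 22, 24, 27, 29, 31, 39, 40}
A △ B = (A \ B) ∪ (B \ A)
Elements in A but not B: {4, 10, 15, 17, 19, 20, 32}
Elements in B but not A: {12, 16, 22, 24, 31, 39, 40}
A △ B = {4, 10, 12, 15, 16, 17, 19, 20, 22, 24, 31, 32, 39, 40}

{4, 10, 12, 15, 16, 17, 19, 20, 22, 24, 31, 32, 39, 40}


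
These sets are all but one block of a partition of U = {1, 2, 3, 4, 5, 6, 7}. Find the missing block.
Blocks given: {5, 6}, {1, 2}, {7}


U = {1, 2, 3, 4, 5, 6, 7}
Shown blocks: {5, 6}, {1, 2}, {7}
A partition's blocks are pairwise disjoint and cover U, so the missing block = U \ (union of shown blocks).
Union of shown blocks: {1, 2, 5, 6, 7}
Missing block = U \ (union) = {3, 4}

{3, 4}


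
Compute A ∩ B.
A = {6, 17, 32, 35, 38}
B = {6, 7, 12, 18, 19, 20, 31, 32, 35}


Set A = {6, 17, 32, 35, 38}
Set B = {6, 7, 12, 18, 19, 20, 31, 32, 35}
A ∩ B includes only elements in both sets.
Check each element of A against B:
6 ✓, 17 ✗, 32 ✓, 35 ✓, 38 ✗
A ∩ B = {6, 32, 35}

{6, 32, 35}


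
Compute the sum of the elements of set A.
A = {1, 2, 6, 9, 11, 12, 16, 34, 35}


Set A = {1, 2, 6, 9, 11, 12, 16, 34, 35}
Sum = 1 + 2 + 6 + 9 + 11 + 12 + 16 + 34 + 35 = 126

126


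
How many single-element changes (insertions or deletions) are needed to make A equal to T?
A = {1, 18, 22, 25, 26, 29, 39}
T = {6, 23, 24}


Set A = {1, 18, 22, 25, 26, 29, 39}
Set T = {6, 23, 24}
Elements to remove from A (in A, not in T): {1, 18, 22, 25, 26, 29, 39} → 7 removals
Elements to add to A (in T, not in A): {6, 23, 24} → 3 additions
Total edits = 7 + 3 = 10

10


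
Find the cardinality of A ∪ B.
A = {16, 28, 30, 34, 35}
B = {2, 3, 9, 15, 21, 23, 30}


Set A = {16, 28, 30, 34, 35}, |A| = 5
Set B = {2, 3, 9, 15, 21, 23, 30}, |B| = 7
A ∩ B = {30}, |A ∩ B| = 1
|A ∪ B| = |A| + |B| - |A ∩ B| = 5 + 7 - 1 = 11

11


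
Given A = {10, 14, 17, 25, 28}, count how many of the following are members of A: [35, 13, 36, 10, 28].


Set A = {10, 14, 17, 25, 28}
Candidates: [35, 13, 36, 10, 28]
Check each candidate:
35 ∉ A, 13 ∉ A, 36 ∉ A, 10 ∈ A, 28 ∈ A
Count of candidates in A: 2

2


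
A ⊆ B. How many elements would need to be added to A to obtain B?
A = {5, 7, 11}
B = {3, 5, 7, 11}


Set A = {5, 7, 11}, |A| = 3
Set B = {3, 5, 7, 11}, |B| = 4
Since A ⊆ B: B \ A = {3}
|B| - |A| = 4 - 3 = 1

1


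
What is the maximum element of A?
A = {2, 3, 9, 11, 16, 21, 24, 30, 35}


Set A = {2, 3, 9, 11, 16, 21, 24, 30, 35}
Elements in ascending order: 2, 3, 9, 11, 16, 21, 24, 30, 35
The largest element is 35.

35


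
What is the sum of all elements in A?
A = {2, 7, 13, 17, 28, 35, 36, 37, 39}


Set A = {2, 7, 13, 17, 28, 35, 36, 37, 39}
Sum = 2 + 7 + 13 + 17 + 28 + 35 + 36 + 37 + 39 = 214

214


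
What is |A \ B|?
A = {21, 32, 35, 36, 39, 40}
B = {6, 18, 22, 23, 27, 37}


Set A = {21, 32, 35, 36, 39, 40}
Set B = {6, 18, 22, 23, 27, 37}
A \ B = {21, 32, 35, 36, 39, 40}
|A \ B| = 6

6


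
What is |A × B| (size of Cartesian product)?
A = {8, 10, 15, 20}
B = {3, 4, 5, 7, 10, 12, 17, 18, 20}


Set A = {8, 10, 15, 20} has 4 elements.
Set B = {3, 4, 5, 7, 10, 12, 17, 18, 20} has 9 elements.
|A × B| = |A| × |B| = 4 × 9 = 36

36


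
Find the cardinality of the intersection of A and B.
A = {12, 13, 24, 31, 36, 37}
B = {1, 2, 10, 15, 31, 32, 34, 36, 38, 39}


Set A = {12, 13, 24, 31, 36, 37}
Set B = {1, 2, 10, 15, 31, 32, 34, 36, 38, 39}
A ∩ B = {31, 36}
|A ∩ B| = 2

2


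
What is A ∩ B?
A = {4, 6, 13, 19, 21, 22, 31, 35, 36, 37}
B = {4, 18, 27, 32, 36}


Set A = {4, 6, 13, 19, 21, 22, 31, 35, 36, 37}
Set B = {4, 18, 27, 32, 36}
A ∩ B includes only elements in both sets.
Check each element of A against B:
4 ✓, 6 ✗, 13 ✗, 19 ✗, 21 ✗, 22 ✗, 31 ✗, 35 ✗, 36 ✓, 37 ✗
A ∩ B = {4, 36}

{4, 36}


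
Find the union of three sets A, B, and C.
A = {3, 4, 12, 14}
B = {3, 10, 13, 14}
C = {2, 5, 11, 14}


Set A = {3, 4, 12, 14}
Set B = {3, 10, 13, 14}
Set C = {2, 5, 11, 14}
First, A ∪ B = {3, 4, 10, 12, 13, 14}
Then, (A ∪ B) ∪ C = {2, 3, 4, 5, 10, 11, 12, 13, 14}

{2, 3, 4, 5, 10, 11, 12, 13, 14}


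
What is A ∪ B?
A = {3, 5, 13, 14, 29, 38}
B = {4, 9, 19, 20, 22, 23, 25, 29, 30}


Set A = {3, 5, 13, 14, 29, 38}
Set B = {4, 9, 19, 20, 22, 23, 25, 29, 30}
A ∪ B includes all elements in either set.
Elements from A: {3, 5, 13, 14, 29, 38}
Elements from B not already included: {4, 9, 19, 20, 22, 23, 25, 30}
A ∪ B = {3, 4, 5, 9, 13, 14, 19, 20, 22, 23, 25, 29, 30, 38}

{3, 4, 5, 9, 13, 14, 19, 20, 22, 23, 25, 29, 30, 38}


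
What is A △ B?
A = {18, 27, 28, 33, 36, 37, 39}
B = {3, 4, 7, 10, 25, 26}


Set A = {18, 27, 28, 33, 36, 37, 39}
Set B = {3, 4, 7, 10, 25, 26}
A △ B = (A \ B) ∪ (B \ A)
Elements in A but not B: {18, 27, 28, 33, 36, 37, 39}
Elements in B but not A: {3, 4, 7, 10, 25, 26}
A △ B = {3, 4, 7, 10, 18, 25, 26, 27, 28, 33, 36, 37, 39}

{3, 4, 7, 10, 18, 25, 26, 27, 28, 33, 36, 37, 39}


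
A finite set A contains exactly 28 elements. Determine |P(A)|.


The set has 28 elements.
The power set contains all possible subsets.
|P(A)| = 2^|A| = 2^28 = 268435456

268435456


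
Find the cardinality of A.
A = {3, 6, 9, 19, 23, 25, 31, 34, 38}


Set A = {3, 6, 9, 19, 23, 25, 31, 34, 38}
Listing elements: 3, 6, 9, 19, 23, 25, 31, 34, 38
Counting: 9 elements
|A| = 9

9


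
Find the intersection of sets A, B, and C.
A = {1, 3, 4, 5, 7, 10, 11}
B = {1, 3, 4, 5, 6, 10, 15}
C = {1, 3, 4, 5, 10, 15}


Set A = {1, 3, 4, 5, 7, 10, 11}
Set B = {1, 3, 4, 5, 6, 10, 15}
Set C = {1, 3, 4, 5, 10, 15}
First, A ∩ B = {1, 3, 4, 5, 10}
Then, (A ∩ B) ∩ C = {1, 3, 4, 5, 10}

{1, 3, 4, 5, 10}


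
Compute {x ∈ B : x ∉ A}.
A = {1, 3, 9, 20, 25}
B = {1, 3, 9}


Set A = {1, 3, 9, 20, 25}
Set B = {1, 3, 9}
Check each element of B against A:
1 ∈ A, 3 ∈ A, 9 ∈ A
Elements of B not in A: {}

{}


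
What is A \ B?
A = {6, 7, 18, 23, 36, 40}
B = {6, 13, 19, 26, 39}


Set A = {6, 7, 18, 23, 36, 40}
Set B = {6, 13, 19, 26, 39}
A \ B includes elements in A that are not in B.
Check each element of A:
6 (in B, remove), 7 (not in B, keep), 18 (not in B, keep), 23 (not in B, keep), 36 (not in B, keep), 40 (not in B, keep)
A \ B = {7, 18, 23, 36, 40}

{7, 18, 23, 36, 40}


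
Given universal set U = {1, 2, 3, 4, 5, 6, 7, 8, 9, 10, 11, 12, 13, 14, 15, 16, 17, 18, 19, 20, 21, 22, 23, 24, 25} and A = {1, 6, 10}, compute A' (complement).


Universal set U = {1, 2, 3, 4, 5, 6, 7, 8, 9, 10, 11, 12, 13, 14, 15, 16, 17, 18, 19, 20, 21, 22, 23, 24, 25}
Set A = {1, 6, 10}
A' = U \ A = elements in U but not in A
Checking each element of U:
1 (in A, exclude), 2 (not in A, include), 3 (not in A, include), 4 (not in A, include), 5 (not in A, include), 6 (in A, exclude), 7 (not in A, include), 8 (not in A, include), 9 (not in A, include), 10 (in A, exclude), 11 (not in A, include), 12 (not in A, include), 13 (not in A, include), 14 (not in A, include), 15 (not in A, include), 16 (not in A, include), 17 (not in A, include), 18 (not in A, include), 19 (not in A, include), 20 (not in A, include), 21 (not in A, include), 22 (not in A, include), 23 (not in A, include), 24 (not in A, include), 25 (not in A, include)
A' = {2, 3, 4, 5, 7, 8, 9, 11, 12, 13, 14, 15, 16, 17, 18, 19, 20, 21, 22, 23, 24, 25}

{2, 3, 4, 5, 7, 8, 9, 11, 12, 13, 14, 15, 16, 17, 18, 19, 20, 21, 22, 23, 24, 25}


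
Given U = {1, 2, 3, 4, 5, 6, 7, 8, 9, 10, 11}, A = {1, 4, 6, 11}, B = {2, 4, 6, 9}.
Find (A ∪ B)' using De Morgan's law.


U = {1, 2, 3, 4, 5, 6, 7, 8, 9, 10, 11}
A = {1, 4, 6, 11}, B = {2, 4, 6, 9}
A ∪ B = {1, 2, 4, 6, 9, 11}
(A ∪ B)' = U \ (A ∪ B) = {3, 5, 7, 8, 10}
Verification via A' ∩ B': A' = {2, 3, 5, 7, 8, 9, 10}, B' = {1, 3, 5, 7, 8, 10, 11}
A' ∩ B' = {3, 5, 7, 8, 10} ✓

{3, 5, 7, 8, 10}


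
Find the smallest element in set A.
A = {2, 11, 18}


Set A = {2, 11, 18}
Elements in ascending order: 2, 11, 18
The smallest element is 2.

2


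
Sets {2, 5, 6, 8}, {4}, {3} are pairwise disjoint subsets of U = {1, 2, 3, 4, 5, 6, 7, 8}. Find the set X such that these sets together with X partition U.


U = {1, 2, 3, 4, 5, 6, 7, 8}
Shown blocks: {2, 5, 6, 8}, {4}, {3}
A partition's blocks are pairwise disjoint and cover U, so the missing block = U \ (union of shown blocks).
Union of shown blocks: {2, 3, 4, 5, 6, 8}
Missing block = U \ (union) = {1, 7}

{1, 7}


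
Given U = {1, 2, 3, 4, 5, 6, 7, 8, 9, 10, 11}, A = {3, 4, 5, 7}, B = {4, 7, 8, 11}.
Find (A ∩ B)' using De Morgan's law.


U = {1, 2, 3, 4, 5, 6, 7, 8, 9, 10, 11}
A = {3, 4, 5, 7}, B = {4, 7, 8, 11}
A ∩ B = {4, 7}
(A ∩ B)' = U \ (A ∩ B) = {1, 2, 3, 5, 6, 8, 9, 10, 11}
Verification via A' ∪ B': A' = {1, 2, 6, 8, 9, 10, 11}, B' = {1, 2, 3, 5, 6, 9, 10}
A' ∪ B' = {1, 2, 3, 5, 6, 8, 9, 10, 11} ✓

{1, 2, 3, 5, 6, 8, 9, 10, 11}
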